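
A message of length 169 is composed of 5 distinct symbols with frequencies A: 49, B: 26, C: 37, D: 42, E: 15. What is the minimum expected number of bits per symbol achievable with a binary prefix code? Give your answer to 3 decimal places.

Probabilities are the counts divided by 169.
Repeatedly combine the two least-probable nodes; the expected code length is the sum of the merged weights.
merge 15/169 + 2/13 → 41/169
merge 37/169 + 41/169 → 6/13
merge 42/169 + 49/169 → 7/13
merge 6/13 + 7/13 → 1
L = 41/169 + 6/13 + 7/13 + 1 = 379/169 ≈ 2.243 bits/symbol.

2.243 bits/symbol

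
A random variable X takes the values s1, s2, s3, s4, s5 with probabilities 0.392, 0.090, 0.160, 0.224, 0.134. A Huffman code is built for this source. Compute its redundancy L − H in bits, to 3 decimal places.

0.079 bits

Entropy H = −Σ p log₂ p ≈ 2.1373 bits.
Huffman merges: 9/100+67/500→28/125; 4/25+28/125→48/125; 28/125+48/125→76/125; 49/125+76/125→1. L = 277/125 ≈ 2.2160.
L − H = 2.2160 − 2.1373 = 0.079 bits.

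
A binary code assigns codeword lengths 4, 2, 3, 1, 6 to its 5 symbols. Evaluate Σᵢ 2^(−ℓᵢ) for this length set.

0.953125

With common denominator 2^6 = 64: Σ 2^(−ℓᵢ) = 4/64 + 16/64 + 8/64 + 32/64 + 1/64 = 61/64 = 0.953125.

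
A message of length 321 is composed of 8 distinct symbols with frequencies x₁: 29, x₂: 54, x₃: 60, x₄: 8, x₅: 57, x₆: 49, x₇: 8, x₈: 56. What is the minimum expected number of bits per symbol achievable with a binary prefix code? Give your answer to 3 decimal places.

Probabilities are the counts divided by 321.
Repeatedly combine the two least-probable nodes; the expected code length is the sum of the merged weights.
merge 8/321 + 8/321 → 16/321
merge 16/321 + 29/321 → 15/107
merge 15/107 + 49/321 → 94/321
merge 18/107 + 56/321 → 110/321
merge 19/107 + 20/107 → 39/107
merge 94/321 + 110/321 → 68/107
merge 39/107 + 68/107 → 1
L = 16/321 + 15/107 + 94/321 + 110/321 + 39/107 + 68/107 + 1 = 907/321 ≈ 2.826 bits/symbol.

2.826 bits/symbol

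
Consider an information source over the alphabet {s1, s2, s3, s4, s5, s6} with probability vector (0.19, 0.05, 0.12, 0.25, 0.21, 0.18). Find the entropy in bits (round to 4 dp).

H = −Σ pᵢ log₂ pᵢ.
−0.19·log₂(0.19) = 0.4552
−0.05·log₂(0.05) = 0.2161
−0.12·log₂(0.12) = 0.3671
−0.25·log₂(0.25) = 0.5000
−0.21·log₂(0.21) = 0.4728
−0.18·log₂(0.18) = 0.4453
Sum ≈ 2.4565 → 2.4565 bits.

2.4565 bits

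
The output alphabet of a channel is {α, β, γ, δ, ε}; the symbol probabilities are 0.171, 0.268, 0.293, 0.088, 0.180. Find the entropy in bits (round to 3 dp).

H = −Σ pᵢ log₂ pᵢ.
−0.171·log₂(0.171) = 0.4357
−0.268·log₂(0.268) = 0.5091
−0.293·log₂(0.293) = 0.5189
−0.088·log₂(0.088) = 0.3086
−0.180·log₂(0.180) = 0.4453
Sum ≈ 2.2176 → 2.218 bits.

2.218 bits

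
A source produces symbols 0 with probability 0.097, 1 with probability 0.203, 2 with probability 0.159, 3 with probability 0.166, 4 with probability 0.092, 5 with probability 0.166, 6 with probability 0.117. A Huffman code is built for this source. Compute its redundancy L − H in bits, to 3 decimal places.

0.043 bits

Entropy H = −Σ p log₂ p ≈ 2.7543 bits.
Huffman merges: 23/250+97/1000→189/1000; 117/1000+159/1000→69/250; 83/500+83/500→83/250; 189/1000+203/1000→49/125; 69/250+83/250→76/125; 49/125+76/125→1. L = 2797/1000 ≈ 2.7970.
L − H = 2.7970 − 2.7543 = 0.043 bits.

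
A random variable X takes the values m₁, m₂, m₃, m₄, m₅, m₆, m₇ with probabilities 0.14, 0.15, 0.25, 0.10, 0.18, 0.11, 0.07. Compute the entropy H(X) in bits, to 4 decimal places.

H = −Σ pᵢ log₂ pᵢ.
−0.14·log₂(0.14) = 0.3971
−0.15·log₂(0.15) = 0.4105
−0.25·log₂(0.25) = 0.5000
−0.10·log₂(0.10) = 0.3322
−0.18·log₂(0.18) = 0.4453
−0.11·log₂(0.11) = 0.3503
−0.07·log₂(0.07) = 0.2686
Sum ≈ 2.7040 → 2.7040 bits.

2.7040 bits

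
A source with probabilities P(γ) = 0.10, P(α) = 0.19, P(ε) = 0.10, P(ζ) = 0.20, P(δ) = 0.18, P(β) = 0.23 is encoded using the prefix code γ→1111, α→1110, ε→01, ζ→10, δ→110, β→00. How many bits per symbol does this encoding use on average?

2.76 bits/symbol

L̄ = Σ pᵢ·ℓᵢ = 0.10·4 + 0.19·4 + 0.10·2 + 0.20·2 + 0.18·3 + 0.23·2 = 2.76 bits/symbol.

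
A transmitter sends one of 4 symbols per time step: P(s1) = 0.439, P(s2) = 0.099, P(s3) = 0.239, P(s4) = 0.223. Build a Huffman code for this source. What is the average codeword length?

Repeatedly combine the two least-probable nodes; the expected code length is the sum of the merged weights.
merge 99/1000 + 223/1000 → 161/500
merge 239/1000 + 161/500 → 561/1000
merge 439/1000 + 561/1000 → 1
L = 161/500 + 561/1000 + 1 = 1883/1000 = 1.883 bits/symbol.

1.883 bits/symbol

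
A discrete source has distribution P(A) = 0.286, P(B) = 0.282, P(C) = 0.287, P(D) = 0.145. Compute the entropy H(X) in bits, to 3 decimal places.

1.952 bits

H = −Σ pᵢ log₂ pᵢ.
−0.286·log₂(0.286) = 0.5165
−0.282·log₂(0.282) = 0.5150
−0.287·log₂(0.287) = 0.5169
−0.145·log₂(0.145) = 0.4040
Sum ≈ 1.9523 → 1.952 bits.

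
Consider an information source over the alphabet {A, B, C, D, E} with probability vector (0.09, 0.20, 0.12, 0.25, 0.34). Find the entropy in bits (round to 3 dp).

2.173 bits

H = −Σ pᵢ log₂ pᵢ.
−0.09·log₂(0.09) = 0.3127
−0.20·log₂(0.20) = 0.4644
−0.12·log₂(0.12) = 0.3671
−0.25·log₂(0.25) = 0.5000
−0.34·log₂(0.34) = 0.5292
Sum ≈ 2.1733 → 2.173 bits.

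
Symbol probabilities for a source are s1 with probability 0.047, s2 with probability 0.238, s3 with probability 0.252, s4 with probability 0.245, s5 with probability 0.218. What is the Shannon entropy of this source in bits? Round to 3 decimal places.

2.178 bits

H = −Σ pᵢ log₂ pᵢ.
−0.047·log₂(0.047) = 0.2073
−0.238·log₂(0.238) = 0.4929
−0.252·log₂(0.252) = 0.5011
−0.245·log₂(0.245) = 0.4971
−0.218·log₂(0.218) = 0.4791
Sum ≈ 2.1775 → 2.178 bits.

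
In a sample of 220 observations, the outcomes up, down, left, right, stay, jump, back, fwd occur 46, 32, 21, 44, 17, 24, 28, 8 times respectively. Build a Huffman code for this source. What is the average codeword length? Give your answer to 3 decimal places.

Probabilities are the counts divided by 220.
Repeatedly combine the two least-probable nodes; the expected code length is the sum of the merged weights.
merge 2/55 + 17/220 → 5/44
merge 21/220 + 6/55 → 9/44
merge 5/44 + 7/55 → 53/220
merge 8/55 + 1/5 → 19/55
merge 9/44 + 23/110 → 91/220
merge 53/220 + 19/55 → 129/220
merge 91/220 + 129/220 → 1
L = 5/44 + 9/44 + 53/220 + 19/55 + 91/220 + 129/220 + 1 = 639/220 ≈ 2.905 bits/symbol.

2.905 bits/symbol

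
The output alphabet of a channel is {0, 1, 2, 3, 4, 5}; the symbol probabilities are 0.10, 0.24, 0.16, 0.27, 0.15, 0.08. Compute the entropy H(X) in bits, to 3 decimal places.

2.461 bits

H = −Σ pᵢ log₂ pᵢ.
−0.10·log₂(0.10) = 0.3322
−0.24·log₂(0.24) = 0.4941
−0.16·log₂(0.16) = 0.4230
−0.27·log₂(0.27) = 0.5100
−0.15·log₂(0.15) = 0.4105
−0.08·log₂(0.08) = 0.2915
Sum ≈ 2.4614 → 2.461 bits.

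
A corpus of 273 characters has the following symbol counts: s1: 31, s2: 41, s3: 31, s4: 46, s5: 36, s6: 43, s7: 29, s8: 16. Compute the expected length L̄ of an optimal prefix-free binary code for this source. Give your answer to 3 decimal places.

Probabilities are the counts divided by 273.
Repeatedly combine the two least-probable nodes; the expected code length is the sum of the merged weights.
merge 16/273 + 29/273 → 15/91
merge 31/273 + 31/273 → 62/273
merge 12/91 + 41/273 → 11/39
merge 43/273 + 15/91 → 88/273
merge 46/273 + 62/273 → 36/91
merge 11/39 + 88/273 → 55/91
merge 36/91 + 55/91 → 1
L = 15/91 + 62/273 + 11/39 + 88/273 + 36/91 + 55/91 + 1 = 818/273 ≈ 2.996 bits/symbol.

2.996 bits/symbol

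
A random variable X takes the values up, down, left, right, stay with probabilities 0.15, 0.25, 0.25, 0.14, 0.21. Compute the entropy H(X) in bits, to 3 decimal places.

2.280 bits

H = −Σ pᵢ log₂ pᵢ.
−0.15·log₂(0.15) = 0.4105
−0.25·log₂(0.25) = 0.5000
−0.25·log₂(0.25) = 0.5000
−0.14·log₂(0.14) = 0.3971
−0.21·log₂(0.21) = 0.4728
Sum ≈ 2.2805 → 2.280 bits.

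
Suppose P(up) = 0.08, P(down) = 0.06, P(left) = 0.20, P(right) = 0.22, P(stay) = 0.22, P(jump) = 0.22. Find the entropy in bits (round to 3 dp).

H = −Σ pᵢ log₂ pᵢ.
−0.08·log₂(0.08) = 0.2915
−0.06·log₂(0.06) = 0.2435
−0.20·log₂(0.20) = 0.4644
−0.22·log₂(0.22) = 0.4806
−0.22·log₂(0.22) = 0.4806
−0.22·log₂(0.22) = 0.4806
Sum ≈ 2.4411 → 2.441 bits.

2.441 bits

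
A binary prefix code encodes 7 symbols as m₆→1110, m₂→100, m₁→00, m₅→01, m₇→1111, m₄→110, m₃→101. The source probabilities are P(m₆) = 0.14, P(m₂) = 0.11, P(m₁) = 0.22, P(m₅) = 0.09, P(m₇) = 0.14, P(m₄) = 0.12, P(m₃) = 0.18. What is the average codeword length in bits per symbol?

2.97 bits/symbol

L̄ = Σ pᵢ·ℓᵢ = 0.14·4 + 0.11·3 + 0.22·2 + 0.09·2 + 0.14·4 + 0.12·3 + 0.18·3 = 2.97 bits/symbol.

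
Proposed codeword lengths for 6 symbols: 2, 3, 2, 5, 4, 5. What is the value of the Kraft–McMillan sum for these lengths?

With common denominator 2^5 = 32: Σ 2^(−ℓᵢ) = 8/32 + 4/32 + 8/32 + 1/32 + 2/32 + 1/32 = 24/32 = 0.75.

0.75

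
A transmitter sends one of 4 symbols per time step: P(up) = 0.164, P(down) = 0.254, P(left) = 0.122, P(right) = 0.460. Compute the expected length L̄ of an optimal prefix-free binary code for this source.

1.826 bits/symbol

Repeatedly combine the two least-probable nodes; the expected code length is the sum of the merged weights.
merge 61/500 + 41/250 → 143/500
merge 127/500 + 143/500 → 27/50
merge 23/50 + 27/50 → 1
L = 143/500 + 27/50 + 1 = 913/500 = 1.826 bits/symbol.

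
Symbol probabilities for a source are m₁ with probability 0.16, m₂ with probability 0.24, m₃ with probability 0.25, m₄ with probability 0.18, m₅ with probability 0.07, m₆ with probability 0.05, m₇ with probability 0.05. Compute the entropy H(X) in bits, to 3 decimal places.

H = −Σ pᵢ log₂ pᵢ.
−0.16·log₂(0.16) = 0.4230
−0.24·log₂(0.24) = 0.4941
−0.25·log₂(0.25) = 0.5000
−0.18·log₂(0.18) = 0.4453
−0.07·log₂(0.07) = 0.2686
−0.05·log₂(0.05) = 0.2161
−0.05·log₂(0.05) = 0.2161
Sum ≈ 2.5632 → 2.563 bits.

2.563 bits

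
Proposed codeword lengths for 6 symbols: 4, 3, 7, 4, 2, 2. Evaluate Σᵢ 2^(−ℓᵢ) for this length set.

0.7578125

With common denominator 2^7 = 128: Σ 2^(−ℓᵢ) = 8/128 + 16/128 + 1/128 + 8/128 + 32/128 + 32/128 = 97/128 = 0.7578125.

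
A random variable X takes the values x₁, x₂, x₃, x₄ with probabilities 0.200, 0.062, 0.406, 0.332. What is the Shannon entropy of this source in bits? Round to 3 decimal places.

1.769 bits

H = −Σ pᵢ log₂ pᵢ.
−0.200·log₂(0.200) = 0.4644
−0.062·log₂(0.062) = 0.2487
−0.406·log₂(0.406) = 0.5280
−0.332·log₂(0.332) = 0.5281
Sum ≈ 1.7692 → 1.769 bits.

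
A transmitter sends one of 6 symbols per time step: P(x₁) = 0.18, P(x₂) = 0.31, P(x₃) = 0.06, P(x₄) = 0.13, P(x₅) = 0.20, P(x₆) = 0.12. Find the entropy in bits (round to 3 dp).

H = −Σ pᵢ log₂ pᵢ.
−0.18·log₂(0.18) = 0.4453
−0.31·log₂(0.31) = 0.5238
−0.06·log₂(0.06) = 0.2435
−0.13·log₂(0.13) = 0.3826
−0.20·log₂(0.20) = 0.4644
−0.12·log₂(0.12) = 0.3671
Sum ≈ 2.4267 → 2.427 bits.

2.427 bits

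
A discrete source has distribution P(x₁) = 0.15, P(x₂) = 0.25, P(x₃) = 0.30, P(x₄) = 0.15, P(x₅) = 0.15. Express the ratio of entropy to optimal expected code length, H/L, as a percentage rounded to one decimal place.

97.9%

Entropy H = −Σ p log₂ p ≈ 2.2527 bits.
Huffman merges: 3/20+3/20→3/10; 3/20+1/4→2/5; 3/10+3/10→3/5; 2/5+3/5→1. L = 23/10 ≈ 2.3000.
Efficiency = H/L = 2.2527/2.3000 = 97.9%.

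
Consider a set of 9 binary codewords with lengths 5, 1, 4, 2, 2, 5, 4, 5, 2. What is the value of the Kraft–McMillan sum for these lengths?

With common denominator 2^5 = 32: Σ 2^(−ℓᵢ) = 1/32 + 16/32 + 2/32 + 8/32 + 8/32 + 1/32 + 2/32 + 1/32 + 8/32 = 47/32 = 1.46875.

1.46875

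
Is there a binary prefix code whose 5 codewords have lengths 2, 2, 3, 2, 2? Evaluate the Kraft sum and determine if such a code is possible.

With common denominator 2^3 = 8: Σ 2^(−ℓᵢ) = 2/8 + 2/8 + 1/8 + 2/8 + 2/8 = 9/8 = 1.125.
Kraft's inequality requires Σ ≤ 1; here Σ = 1.125 > 1, so no such prefix code exists.

1.125; no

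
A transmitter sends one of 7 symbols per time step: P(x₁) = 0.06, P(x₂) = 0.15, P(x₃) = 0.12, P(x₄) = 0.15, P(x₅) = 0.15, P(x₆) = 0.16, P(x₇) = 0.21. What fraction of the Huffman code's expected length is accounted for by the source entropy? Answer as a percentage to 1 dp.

Entropy H = −Σ p log₂ p ≈ 2.7381 bits.
Huffman merges: 3/50+3/25→9/50; 3/20+3/20→3/10; 3/20+4/25→31/100; 9/50+21/100→39/100; 3/10+31/100→61/100; 39/100+61/100→1. L = 279/100 ≈ 2.7900.
Efficiency = H/L = 2.7381/2.7900 = 98.1%.

98.1%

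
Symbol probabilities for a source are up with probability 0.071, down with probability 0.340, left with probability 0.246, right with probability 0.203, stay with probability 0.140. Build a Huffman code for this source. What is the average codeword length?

2.211 bits/symbol

Repeatedly combine the two least-probable nodes; the expected code length is the sum of the merged weights.
merge 71/1000 + 7/50 → 211/1000
merge 203/1000 + 211/1000 → 207/500
merge 123/500 + 17/50 → 293/500
merge 207/500 + 293/500 → 1
L = 211/1000 + 207/500 + 293/500 + 1 = 2211/1000 = 2.211 bits/symbol.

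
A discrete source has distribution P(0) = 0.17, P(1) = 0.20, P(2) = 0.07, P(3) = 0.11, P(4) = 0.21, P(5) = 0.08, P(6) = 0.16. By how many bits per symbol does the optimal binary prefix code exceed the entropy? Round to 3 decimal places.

0.035 bits

Entropy H = −Σ p log₂ p ≈ 2.7052 bits.
Huffman merges: 7/100+2/25→3/20; 11/100+3/20→13/50; 4/25+17/100→33/100; 1/5+21/100→41/100; 13/50+33/100→59/100; 41/100+59/100→1. L = 137/50 ≈ 2.7400.
L − H = 2.7400 − 2.7052 = 0.035 bits.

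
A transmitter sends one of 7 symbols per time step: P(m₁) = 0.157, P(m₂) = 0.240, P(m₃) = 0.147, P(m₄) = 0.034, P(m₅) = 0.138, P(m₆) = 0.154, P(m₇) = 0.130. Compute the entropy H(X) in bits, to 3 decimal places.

H = −Σ pᵢ log₂ pᵢ.
−0.157·log₂(0.157) = 0.4194
−0.240·log₂(0.240) = 0.4941
−0.147·log₂(0.147) = 0.4066
−0.034·log₂(0.034) = 0.1659
−0.138·log₂(0.138) = 0.3943
−0.154·log₂(0.154) = 0.4156
−0.130·log₂(0.130) = 0.3826
Sum ≈ 2.6786 → 2.679 bits.

2.679 bits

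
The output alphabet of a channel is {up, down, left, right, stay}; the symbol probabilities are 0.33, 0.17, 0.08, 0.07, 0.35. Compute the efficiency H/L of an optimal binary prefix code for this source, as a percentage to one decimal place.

96.8%

Entropy H = −Σ p log₂ p ≈ 2.0526 bits.
Huffman merges: 7/100+2/25→3/20; 3/20+17/100→8/25; 8/25+33/100→13/20; 7/20+13/20→1. L = 53/25 ≈ 2.1200.
Efficiency = H/L = 2.0526/2.1200 = 96.8%.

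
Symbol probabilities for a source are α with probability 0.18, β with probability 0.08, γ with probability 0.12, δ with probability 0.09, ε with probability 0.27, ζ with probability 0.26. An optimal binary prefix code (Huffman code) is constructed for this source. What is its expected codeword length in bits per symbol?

2.46 bits/symbol

Repeatedly combine the two least-probable nodes; the expected code length is the sum of the merged weights.
merge 2/25 + 9/100 → 17/100
merge 3/25 + 17/100 → 29/100
merge 9/50 + 13/50 → 11/25
merge 27/100 + 29/100 → 14/25
merge 11/25 + 14/25 → 1
L = 17/100 + 29/100 + 11/25 + 14/25 + 1 = 123/50 = 2.46 bits/symbol.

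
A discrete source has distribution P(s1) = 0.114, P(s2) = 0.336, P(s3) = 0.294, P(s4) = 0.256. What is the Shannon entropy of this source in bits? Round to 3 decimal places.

1.908 bits

H = −Σ pᵢ log₂ pᵢ.
−0.114·log₂(0.114) = 0.3571
−0.336·log₂(0.336) = 0.5287
−0.294·log₂(0.294) = 0.5192
−0.256·log₂(0.256) = 0.5032
Sum ≈ 1.9083 → 1.908 bits.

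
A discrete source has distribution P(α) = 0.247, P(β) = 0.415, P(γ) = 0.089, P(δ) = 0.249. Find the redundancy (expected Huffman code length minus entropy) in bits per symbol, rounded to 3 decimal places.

0.086 bits

Entropy H = −Σ p log₂ p ≈ 1.8349 bits.
Huffman merges: 89/1000+247/1000→42/125; 249/1000+42/125→117/200; 83/200+117/200→1. L = 1921/1000 ≈ 1.9210.
L − H = 1.9210 − 1.8349 = 0.086 bits.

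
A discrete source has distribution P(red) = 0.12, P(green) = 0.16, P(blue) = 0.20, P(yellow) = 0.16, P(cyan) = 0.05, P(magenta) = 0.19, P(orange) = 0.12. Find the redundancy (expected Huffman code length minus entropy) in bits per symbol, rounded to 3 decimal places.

0.064 bits

Entropy H = −Σ p log₂ p ≈ 2.7159 bits.
Huffman merges: 1/20+3/25→17/100; 3/25+4/25→7/25; 4/25+17/100→33/100; 19/100+1/5→39/100; 7/25+33/100→61/100; 39/100+61/100→1. L = 139/50 ≈ 2.7800.
L − H = 2.7800 − 2.7159 = 0.064 bits.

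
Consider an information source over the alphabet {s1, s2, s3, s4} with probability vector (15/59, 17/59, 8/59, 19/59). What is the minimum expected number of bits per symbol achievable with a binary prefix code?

Repeatedly combine the two least-probable nodes; the expected code length is the sum of the merged weights.
merge 8/59 + 15/59 → 23/59
merge 17/59 + 19/59 → 36/59
merge 23/59 + 36/59 → 1
L = 23/59 + 36/59 + 1 = 2 bits/symbol.

2 bits/symbol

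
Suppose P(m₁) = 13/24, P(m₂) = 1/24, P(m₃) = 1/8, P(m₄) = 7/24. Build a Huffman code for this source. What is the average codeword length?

1.625 bits/symbol

Repeatedly combine the two least-probable nodes; the expected code length is the sum of the merged weights.
merge 1/24 + 1/8 → 1/6
merge 1/6 + 7/24 → 11/24
merge 11/24 + 13/24 → 1
L = 1/6 + 11/24 + 1 = 13/8 = 1.625 bits/symbol.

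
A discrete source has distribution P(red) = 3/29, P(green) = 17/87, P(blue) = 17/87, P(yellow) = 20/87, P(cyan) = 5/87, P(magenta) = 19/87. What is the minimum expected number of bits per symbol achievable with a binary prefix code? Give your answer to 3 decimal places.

2.517 bits/symbol

Repeatedly combine the two least-probable nodes; the expected code length is the sum of the merged weights.
merge 5/87 + 3/29 → 14/87
merge 14/87 + 17/87 → 31/87
merge 17/87 + 19/87 → 12/29
merge 20/87 + 31/87 → 17/29
merge 12/29 + 17/29 → 1
L = 14/87 + 31/87 + 12/29 + 17/29 + 1 = 73/29 ≈ 2.517 bits/symbol.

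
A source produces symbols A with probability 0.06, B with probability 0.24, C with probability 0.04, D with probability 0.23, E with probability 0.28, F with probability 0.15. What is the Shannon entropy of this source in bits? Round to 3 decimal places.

2.336 bits

H = −Σ pᵢ log₂ pᵢ.
−0.06·log₂(0.06) = 0.2435
−0.24·log₂(0.24) = 0.4941
−0.04·log₂(0.04) = 0.1858
−0.23·log₂(0.23) = 0.4877
−0.28·log₂(0.28) = 0.5142
−0.15·log₂(0.15) = 0.4105
Sum ≈ 2.3359 → 2.336 bits.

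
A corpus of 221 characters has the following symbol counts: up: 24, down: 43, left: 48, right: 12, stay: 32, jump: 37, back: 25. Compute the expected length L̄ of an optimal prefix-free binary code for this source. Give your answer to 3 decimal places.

Probabilities are the counts divided by 221.
Repeatedly combine the two least-probable nodes; the expected code length is the sum of the merged weights.
merge 12/221 + 24/221 → 36/221
merge 25/221 + 32/221 → 57/221
merge 36/221 + 37/221 → 73/221
merge 43/221 + 48/221 → 7/17
merge 57/221 + 73/221 → 10/17
merge 7/17 + 10/17 → 1
L = 36/221 + 57/221 + 73/221 + 7/17 + 10/17 + 1 = 608/221 ≈ 2.751 bits/symbol.

2.751 bits/symbol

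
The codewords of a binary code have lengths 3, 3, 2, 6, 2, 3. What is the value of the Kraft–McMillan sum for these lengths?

0.890625

With common denominator 2^6 = 64: Σ 2^(−ℓᵢ) = 8/64 + 8/64 + 16/64 + 1/64 + 16/64 + 8/64 = 57/64 = 0.890625.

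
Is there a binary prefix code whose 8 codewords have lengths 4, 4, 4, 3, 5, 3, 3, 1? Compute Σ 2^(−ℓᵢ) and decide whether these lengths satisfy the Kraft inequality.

With common denominator 2^5 = 32: Σ 2^(−ℓᵢ) = 2/32 + 2/32 + 2/32 + 4/32 + 1/32 + 4/32 + 4/32 + 16/32 = 35/32 = 1.09375.
Kraft's inequality requires Σ ≤ 1; here Σ = 1.09375 > 1, so no such prefix code exists.

1.09375; no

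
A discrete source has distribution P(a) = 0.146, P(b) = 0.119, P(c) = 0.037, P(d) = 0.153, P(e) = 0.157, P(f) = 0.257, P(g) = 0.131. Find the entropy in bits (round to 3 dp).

H = −Σ pᵢ log₂ pᵢ.
−0.146·log₂(0.146) = 0.4053
−0.119·log₂(0.119) = 0.3654
−0.037·log₂(0.037) = 0.1760
−0.153·log₂(0.153) = 0.4144
−0.157·log₂(0.157) = 0.4194
−0.257·log₂(0.257) = 0.5038
−0.131·log₂(0.131) = 0.3841
Sum ≈ 2.6684 → 2.668 bits.

2.668 bits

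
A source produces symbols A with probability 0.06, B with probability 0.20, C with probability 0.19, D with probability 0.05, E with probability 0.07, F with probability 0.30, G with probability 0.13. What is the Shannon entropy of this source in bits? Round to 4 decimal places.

H = −Σ pᵢ log₂ pᵢ.
−0.06·log₂(0.06) = 0.2435
−0.20·log₂(0.20) = 0.4644
−0.19·log₂(0.19) = 0.4552
−0.05·log₂(0.05) = 0.2161
−0.07·log₂(0.07) = 0.2686
−0.30·log₂(0.30) = 0.5211
−0.13·log₂(0.13) = 0.3826
Sum ≈ 2.5515 → 2.5515 bits.

2.5515 bits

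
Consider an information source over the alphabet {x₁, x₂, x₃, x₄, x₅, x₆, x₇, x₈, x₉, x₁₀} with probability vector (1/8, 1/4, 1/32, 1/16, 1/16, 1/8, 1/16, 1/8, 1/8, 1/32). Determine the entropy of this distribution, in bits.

Each probability is a power of 1/2, so log₂(1/p) is an integer.
H = Σ p·log₂(1/p) = 1/8·3 + 1/4·2 + 1/32·5 + 1/16·4 + 1/16·4 + 1/8·3 + 1/16·4 + 1/8·3 + 1/8·3 + 1/32·5 = 3.0625 bits.

3.0625 bits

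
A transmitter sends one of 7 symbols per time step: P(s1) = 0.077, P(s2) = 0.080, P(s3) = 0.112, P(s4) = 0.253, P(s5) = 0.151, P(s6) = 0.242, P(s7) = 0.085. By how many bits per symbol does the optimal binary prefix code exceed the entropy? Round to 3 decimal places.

Entropy H = −Σ p log₂ p ≈ 2.6412 bits.
Huffman merges: 77/1000+2/25→157/1000; 17/200+14/125→197/1000; 151/1000+157/1000→77/250; 197/1000+121/500→439/1000; 253/1000+77/250→561/1000; 439/1000+561/1000→1. L = 1331/500 ≈ 2.6620.
L − H = 2.6620 − 2.6412 = 0.021 bits.

0.021 bits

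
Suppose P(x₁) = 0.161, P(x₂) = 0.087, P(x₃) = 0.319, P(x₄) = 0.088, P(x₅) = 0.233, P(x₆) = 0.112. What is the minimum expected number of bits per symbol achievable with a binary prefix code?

2.448 bits/symbol

Repeatedly combine the two least-probable nodes; the expected code length is the sum of the merged weights.
merge 87/1000 + 11/125 → 7/40
merge 14/125 + 161/1000 → 273/1000
merge 7/40 + 233/1000 → 51/125
merge 273/1000 + 319/1000 → 74/125
merge 51/125 + 74/125 → 1
L = 7/40 + 273/1000 + 51/125 + 74/125 + 1 = 306/125 = 2.448 bits/symbol.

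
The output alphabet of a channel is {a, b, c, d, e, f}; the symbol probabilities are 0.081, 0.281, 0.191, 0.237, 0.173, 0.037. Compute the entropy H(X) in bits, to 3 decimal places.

H = −Σ pᵢ log₂ pᵢ.
−0.081·log₂(0.081) = 0.2937
−0.281·log₂(0.281) = 0.5146
−0.191·log₂(0.191) = 0.4562
−0.237·log₂(0.237) = 0.4923
−0.173·log₂(0.173) = 0.4379
−0.037·log₂(0.037) = 0.1760
Sum ≈ 2.3706 → 2.371 bits.

2.371 bits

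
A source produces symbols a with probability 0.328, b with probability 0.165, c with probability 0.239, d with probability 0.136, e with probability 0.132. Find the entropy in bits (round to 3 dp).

2.227 bits

H = −Σ pᵢ log₂ pᵢ.
−0.328·log₂(0.328) = 0.5275
−0.165·log₂(0.165) = 0.4289
−0.239·log₂(0.239) = 0.4935
−0.136·log₂(0.136) = 0.3915
−0.132·log₂(0.132) = 0.3856
Sum ≈ 2.2270 → 2.227 bits.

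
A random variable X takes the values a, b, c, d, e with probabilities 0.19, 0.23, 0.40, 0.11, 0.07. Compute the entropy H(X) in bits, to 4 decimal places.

2.0905 bits

H = −Σ pᵢ log₂ pᵢ.
−0.19·log₂(0.19) = 0.4552
−0.23·log₂(0.23) = 0.4877
−0.40·log₂(0.40) = 0.5288
−0.11·log₂(0.11) = 0.3503
−0.07·log₂(0.07) = 0.2686
Sum ≈ 2.0905 → 2.0905 bits.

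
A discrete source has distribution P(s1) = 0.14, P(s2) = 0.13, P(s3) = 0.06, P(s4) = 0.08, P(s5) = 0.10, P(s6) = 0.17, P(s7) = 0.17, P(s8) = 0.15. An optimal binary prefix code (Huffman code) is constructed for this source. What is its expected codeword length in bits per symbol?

2.97 bits/symbol

Repeatedly combine the two least-probable nodes; the expected code length is the sum of the merged weights.
merge 3/50 + 2/25 → 7/50
merge 1/10 + 13/100 → 23/100
merge 7/50 + 7/50 → 7/25
merge 3/20 + 17/100 → 8/25
merge 17/100 + 23/100 → 2/5
merge 7/25 + 8/25 → 3/5
merge 2/5 + 3/5 → 1
L = 7/50 + 23/100 + 7/25 + 8/25 + 2/5 + 3/5 + 1 = 297/100 = 2.97 bits/symbol.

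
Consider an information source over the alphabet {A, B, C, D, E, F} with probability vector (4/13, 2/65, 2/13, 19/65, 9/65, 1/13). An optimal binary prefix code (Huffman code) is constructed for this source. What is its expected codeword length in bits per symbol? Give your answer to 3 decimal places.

Repeatedly combine the two least-probable nodes; the expected code length is the sum of the merged weights.
merge 2/65 + 1/13 → 7/65
merge 7/65 + 9/65 → 16/65
merge 2/13 + 16/65 → 2/5
merge 19/65 + 4/13 → 3/5
merge 2/5 + 3/5 → 1
L = 7/65 + 16/65 + 2/5 + 3/5 + 1 = 153/65 ≈ 2.354 bits/symbol.

2.354 bits/symbol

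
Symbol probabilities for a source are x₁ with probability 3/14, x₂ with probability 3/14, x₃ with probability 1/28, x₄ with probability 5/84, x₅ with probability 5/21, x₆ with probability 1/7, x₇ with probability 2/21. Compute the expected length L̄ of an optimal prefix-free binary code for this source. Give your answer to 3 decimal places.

2.619 bits/symbol

Repeatedly combine the two least-probable nodes; the expected code length is the sum of the merged weights.
merge 1/28 + 5/84 → 2/21
merge 2/21 + 2/21 → 4/21
merge 1/7 + 4/21 → 1/3
merge 3/14 + 3/14 → 3/7
merge 5/21 + 1/3 → 4/7
merge 3/7 + 4/7 → 1
L = 2/21 + 4/21 + 1/3 + 3/7 + 4/7 + 1 = 55/21 ≈ 2.619 bits/symbol.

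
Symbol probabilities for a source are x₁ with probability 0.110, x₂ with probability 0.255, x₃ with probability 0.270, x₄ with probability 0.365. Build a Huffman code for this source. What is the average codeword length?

2 bits/symbol

Repeatedly combine the two least-probable nodes; the expected code length is the sum of the merged weights.
merge 11/100 + 51/200 → 73/200
merge 27/100 + 73/200 → 127/200
merge 73/200 + 127/200 → 1
L = 73/200 + 127/200 + 1 = 2 bits/symbol.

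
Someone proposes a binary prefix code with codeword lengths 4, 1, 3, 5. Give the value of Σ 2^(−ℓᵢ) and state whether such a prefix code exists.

0.71875; yes

With common denominator 2^5 = 32: Σ 2^(−ℓᵢ) = 2/32 + 16/32 + 4/32 + 1/32 = 23/32 = 0.71875.
Kraft's inequality requires Σ ≤ 1; here Σ = 0.71875 ≤ 1, so such a prefix code exists.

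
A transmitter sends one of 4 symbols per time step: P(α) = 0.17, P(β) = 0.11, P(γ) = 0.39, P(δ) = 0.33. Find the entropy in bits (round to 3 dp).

1.842 bits

H = −Σ pᵢ log₂ pᵢ.
−0.17·log₂(0.17) = 0.4346
−0.11·log₂(0.11) = 0.3503
−0.39·log₂(0.39) = 0.5298
−0.33·log₂(0.33) = 0.5278
Sum ≈ 1.8425 → 1.842 bits.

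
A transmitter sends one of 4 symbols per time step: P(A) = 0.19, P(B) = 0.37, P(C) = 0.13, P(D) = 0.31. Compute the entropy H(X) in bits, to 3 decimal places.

H = −Σ pᵢ log₂ pᵢ.
−0.19·log₂(0.19) = 0.4552
−0.37·log₂(0.37) = 0.5307
−0.13·log₂(0.13) = 0.3826
−0.31·log₂(0.31) = 0.5238
Sum ≈ 1.8924 → 1.892 bits.

1.892 bits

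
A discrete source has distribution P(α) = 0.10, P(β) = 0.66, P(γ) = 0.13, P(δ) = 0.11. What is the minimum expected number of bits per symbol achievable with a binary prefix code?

1.55 bits/symbol

Repeatedly combine the two least-probable nodes; the expected code length is the sum of the merged weights.
merge 1/10 + 11/100 → 21/100
merge 13/100 + 21/100 → 17/50
merge 17/50 + 33/50 → 1
L = 21/100 + 17/50 + 1 = 31/20 = 1.55 bits/symbol.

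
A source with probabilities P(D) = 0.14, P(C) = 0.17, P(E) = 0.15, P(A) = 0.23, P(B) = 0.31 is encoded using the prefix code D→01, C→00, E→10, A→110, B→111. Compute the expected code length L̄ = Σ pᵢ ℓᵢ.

2.54 bits/symbol

L̄ = Σ pᵢ·ℓᵢ = 0.14·2 + 0.17·2 + 0.15·2 + 0.23·3 + 0.31·3 = 2.54 bits/symbol.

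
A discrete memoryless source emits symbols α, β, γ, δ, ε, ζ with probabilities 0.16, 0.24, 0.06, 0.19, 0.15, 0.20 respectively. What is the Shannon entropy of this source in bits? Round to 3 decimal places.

2.491 bits

H = −Σ pᵢ log₂ pᵢ.
−0.16·log₂(0.16) = 0.4230
−0.24·log₂(0.24) = 0.4941
−0.06·log₂(0.06) = 0.2435
−0.19·log₂(0.19) = 0.4552
−0.15·log₂(0.15) = 0.4105
−0.20·log₂(0.20) = 0.4644
Sum ≈ 2.4908 → 2.491 bits.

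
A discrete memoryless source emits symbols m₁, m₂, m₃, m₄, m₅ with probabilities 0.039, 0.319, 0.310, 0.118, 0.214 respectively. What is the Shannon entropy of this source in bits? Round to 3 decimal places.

H = −Σ pᵢ log₂ pᵢ.
−0.039·log₂(0.039) = 0.1825
−0.319·log₂(0.319) = 0.5258
−0.310·log₂(0.310) = 0.5238
−0.118·log₂(0.118) = 0.3638
−0.214·log₂(0.214) = 0.4760
Sum ≈ 2.0720 → 2.072 bits.

2.072 bits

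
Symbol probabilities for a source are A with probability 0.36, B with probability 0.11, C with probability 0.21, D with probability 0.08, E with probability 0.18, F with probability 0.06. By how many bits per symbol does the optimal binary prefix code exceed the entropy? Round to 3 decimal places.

Entropy H = −Σ p log₂ p ≈ 2.3341 bits.
Huffman merges: 3/50+2/25→7/50; 11/100+7/50→1/4; 9/50+21/100→39/100; 1/4+9/25→61/100; 39/100+61/100→1. L = 239/100 ≈ 2.3900.
L − H = 2.3900 − 2.3341 = 0.056 bits.

0.056 bits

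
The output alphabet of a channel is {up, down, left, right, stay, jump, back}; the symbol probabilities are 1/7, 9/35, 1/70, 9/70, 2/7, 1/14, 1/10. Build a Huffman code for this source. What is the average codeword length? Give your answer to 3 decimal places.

Repeatedly combine the two least-probable nodes; the expected code length is the sum of the merged weights.
merge 1/70 + 1/14 → 3/35
merge 3/35 + 1/10 → 13/70
merge 9/70 + 1/7 → 19/70
merge 13/70 + 9/35 → 31/70
merge 19/70 + 2/7 → 39/70
merge 31/70 + 39/70 → 1
L = 3/35 + 13/70 + 19/70 + 31/70 + 39/70 + 1 = 89/35 ≈ 2.543 bits/symbol.

2.543 bits/symbol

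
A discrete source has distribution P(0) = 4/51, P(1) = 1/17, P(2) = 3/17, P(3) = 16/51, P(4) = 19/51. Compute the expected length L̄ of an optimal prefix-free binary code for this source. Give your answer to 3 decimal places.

2.078 bits/symbol

Repeatedly combine the two least-probable nodes; the expected code length is the sum of the merged weights.
merge 1/17 + 4/51 → 7/51
merge 7/51 + 3/17 → 16/51
merge 16/51 + 16/51 → 32/51
merge 19/51 + 32/51 → 1
L = 7/51 + 16/51 + 32/51 + 1 = 106/51 ≈ 2.078 bits/symbol.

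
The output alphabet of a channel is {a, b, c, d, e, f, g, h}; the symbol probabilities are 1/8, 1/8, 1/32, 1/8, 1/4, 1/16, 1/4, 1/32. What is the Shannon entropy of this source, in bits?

2.6875 bits

Each probability is a power of 1/2, so log₂(1/p) is an integer.
H = Σ p·log₂(1/p) = 1/8·3 + 1/8·3 + 1/32·5 + 1/8·3 + 1/4·2 + 1/16·4 + 1/4·2 + 1/32·5 = 2.6875 bits.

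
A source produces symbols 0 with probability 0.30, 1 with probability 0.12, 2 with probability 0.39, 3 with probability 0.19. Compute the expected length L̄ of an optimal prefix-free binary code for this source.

1.92 bits/symbol

Repeatedly combine the two least-probable nodes; the expected code length is the sum of the merged weights.
merge 3/25 + 19/100 → 31/100
merge 3/10 + 31/100 → 61/100
merge 39/100 + 61/100 → 1
L = 31/100 + 61/100 + 1 = 48/25 = 1.92 bits/symbol.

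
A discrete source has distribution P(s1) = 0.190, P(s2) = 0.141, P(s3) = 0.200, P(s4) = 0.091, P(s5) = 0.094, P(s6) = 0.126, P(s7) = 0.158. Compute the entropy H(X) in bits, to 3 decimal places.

2.751 bits

H = −Σ pᵢ log₂ pᵢ.
−0.190·log₂(0.190) = 0.4552
−0.141·log₂(0.141) = 0.3985
−0.200·log₂(0.200) = 0.4644
−0.091·log₂(0.091) = 0.3147
−0.094·log₂(0.094) = 0.3207
−0.126·log₂(0.126) = 0.3766
−0.158·log₂(0.158) = 0.4206
Sum ≈ 2.7506 → 2.751 bits.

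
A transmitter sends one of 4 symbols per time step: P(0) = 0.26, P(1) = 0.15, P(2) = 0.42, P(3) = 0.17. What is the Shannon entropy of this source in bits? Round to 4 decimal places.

1.8761 bits

H = −Σ pᵢ log₂ pᵢ.
−0.26·log₂(0.26) = 0.5053
−0.15·log₂(0.15) = 0.4105
−0.42·log₂(0.42) = 0.5256
−0.17·log₂(0.17) = 0.4346
Sum ≈ 1.8761 → 1.8761 bits.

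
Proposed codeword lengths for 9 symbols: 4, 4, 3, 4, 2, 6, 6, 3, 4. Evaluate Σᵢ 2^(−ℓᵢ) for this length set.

0.78125

With common denominator 2^6 = 64: Σ 2^(−ℓᵢ) = 4/64 + 4/64 + 8/64 + 4/64 + 16/64 + 1/64 + 1/64 + 8/64 + 4/64 = 50/64 = 0.78125.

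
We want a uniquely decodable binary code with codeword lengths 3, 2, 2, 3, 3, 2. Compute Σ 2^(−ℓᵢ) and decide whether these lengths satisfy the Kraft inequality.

1.125; no

With common denominator 2^3 = 8: Σ 2^(−ℓᵢ) = 1/8 + 2/8 + 2/8 + 1/8 + 1/8 + 2/8 = 9/8 = 1.125.
Kraft's inequality requires Σ ≤ 1; here Σ = 1.125 > 1, so no such prefix code exists.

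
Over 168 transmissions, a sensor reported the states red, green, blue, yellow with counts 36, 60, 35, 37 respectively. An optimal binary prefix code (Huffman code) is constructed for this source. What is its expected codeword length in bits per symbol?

Probabilities are the counts divided by 168.
Repeatedly combine the two least-probable nodes; the expected code length is the sum of the merged weights.
merge 5/24 + 3/14 → 71/168
merge 37/168 + 5/14 → 97/168
merge 71/168 + 97/168 → 1
L = 71/168 + 97/168 + 1 = 2 bits/symbol.

2 bits/symbol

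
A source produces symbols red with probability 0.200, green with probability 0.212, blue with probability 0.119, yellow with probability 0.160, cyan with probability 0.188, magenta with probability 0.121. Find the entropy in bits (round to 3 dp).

H = −Σ pᵢ log₂ pᵢ.
−0.200·log₂(0.200) = 0.4644
−0.212·log₂(0.212) = 0.4744
−0.119·log₂(0.119) = 0.3654
−0.160·log₂(0.160) = 0.4230
−0.188·log₂(0.188) = 0.4533
−0.121·log₂(0.121) = 0.3687
Sum ≈ 2.5493 → 2.549 bits.

2.549 bits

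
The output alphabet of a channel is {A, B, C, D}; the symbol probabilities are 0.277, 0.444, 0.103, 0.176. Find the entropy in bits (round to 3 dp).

H = −Σ pᵢ log₂ pᵢ.
−0.277·log₂(0.277) = 0.5130
−0.444·log₂(0.444) = 0.5201
−0.103·log₂(0.103) = 0.3378
−0.176·log₂(0.176) = 0.4411
Sum ≈ 1.8120 → 1.812 bits.

1.812 bits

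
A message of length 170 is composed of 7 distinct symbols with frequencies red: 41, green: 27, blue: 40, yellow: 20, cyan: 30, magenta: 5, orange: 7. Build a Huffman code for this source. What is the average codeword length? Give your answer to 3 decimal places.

2.594 bits/symbol

Probabilities are the counts divided by 170.
Repeatedly combine the two least-probable nodes; the expected code length is the sum of the merged weights.
merge 1/34 + 7/170 → 6/85
merge 6/85 + 2/17 → 16/85
merge 27/170 + 3/17 → 57/170
merge 16/85 + 4/17 → 36/85
merge 41/170 + 57/170 → 49/85
merge 36/85 + 49/85 → 1
L = 6/85 + 16/85 + 57/170 + 36/85 + 49/85 + 1 = 441/170 ≈ 2.594 bits/symbol.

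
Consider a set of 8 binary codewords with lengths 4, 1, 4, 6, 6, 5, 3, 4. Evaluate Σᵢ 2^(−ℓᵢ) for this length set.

0.875

With common denominator 2^6 = 64: Σ 2^(−ℓᵢ) = 4/64 + 32/64 + 4/64 + 1/64 + 1/64 + 2/64 + 8/64 + 4/64 = 56/64 = 0.875.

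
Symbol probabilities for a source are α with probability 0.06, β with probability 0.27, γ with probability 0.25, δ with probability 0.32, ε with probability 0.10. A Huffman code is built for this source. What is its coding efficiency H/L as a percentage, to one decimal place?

Entropy H = −Σ p log₂ p ≈ 2.1118 bits.
Huffman merges: 3/50+1/10→4/25; 4/25+1/4→41/100; 27/100+8/25→59/100; 41/100+59/100→1. L = 54/25 ≈ 2.1600.
Efficiency = H/L = 2.1118/2.1600 = 97.8%.

97.8%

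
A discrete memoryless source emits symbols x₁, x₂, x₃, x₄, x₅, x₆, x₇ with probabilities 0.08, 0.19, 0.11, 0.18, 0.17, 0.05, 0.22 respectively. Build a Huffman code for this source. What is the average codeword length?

2.72 bits/symbol

Repeatedly combine the two least-probable nodes; the expected code length is the sum of the merged weights.
merge 1/20 + 2/25 → 13/100
merge 11/100 + 13/100 → 6/25
merge 17/100 + 9/50 → 7/20
merge 19/100 + 11/50 → 41/100
merge 6/25 + 7/20 → 59/100
merge 41/100 + 59/100 → 1
L = 13/100 + 6/25 + 7/20 + 41/100 + 59/100 + 1 = 68/25 = 2.72 bits/symbol.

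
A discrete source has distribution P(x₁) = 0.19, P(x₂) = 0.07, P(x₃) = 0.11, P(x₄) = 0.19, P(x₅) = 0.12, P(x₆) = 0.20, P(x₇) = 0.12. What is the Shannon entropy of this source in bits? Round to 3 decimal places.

H = −Σ pᵢ log₂ pᵢ.
−0.19·log₂(0.19) = 0.4552
−0.07·log₂(0.07) = 0.2686
−0.11·log₂(0.11) = 0.3503
−0.19·log₂(0.19) = 0.4552
−0.12·log₂(0.12) = 0.3671
−0.20·log₂(0.20) = 0.4644
−0.12·log₂(0.12) = 0.3671
Sum ≈ 2.7278 → 2.728 bits.

2.728 bits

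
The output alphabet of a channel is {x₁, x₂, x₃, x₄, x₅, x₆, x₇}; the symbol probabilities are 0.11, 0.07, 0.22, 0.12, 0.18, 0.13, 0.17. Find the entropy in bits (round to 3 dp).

H = −Σ pᵢ log₂ pᵢ.
−0.11·log₂(0.11) = 0.3503
−0.07·log₂(0.07) = 0.2686
−0.22·log₂(0.22) = 0.4806
−0.12·log₂(0.12) = 0.3671
−0.18·log₂(0.18) = 0.4453
−0.13·log₂(0.13) = 0.3826
−0.17·log₂(0.17) = 0.4346
Sum ≈ 2.7290 → 2.729 bits.

2.729 bits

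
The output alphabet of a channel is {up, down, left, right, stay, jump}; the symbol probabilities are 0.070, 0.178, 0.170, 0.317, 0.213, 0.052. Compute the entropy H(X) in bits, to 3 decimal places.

2.369 bits

H = −Σ pᵢ log₂ pᵢ.
−0.070·log₂(0.070) = 0.2686
−0.178·log₂(0.178) = 0.4432
−0.170·log₂(0.170) = 0.4346
−0.317·log₂(0.317) = 0.5254
−0.213·log₂(0.213) = 0.4752
−0.052·log₂(0.052) = 0.2218
Sum ≈ 2.3688 → 2.369 bits.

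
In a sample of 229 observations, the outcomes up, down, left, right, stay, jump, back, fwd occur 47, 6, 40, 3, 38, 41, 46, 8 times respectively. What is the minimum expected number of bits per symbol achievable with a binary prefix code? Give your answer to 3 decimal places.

2.707 bits/symbol

Probabilities are the counts divided by 229.
Repeatedly combine the two least-probable nodes; the expected code length is the sum of the merged weights.
merge 3/229 + 6/229 → 9/229
merge 8/229 + 9/229 → 17/229
merge 17/229 + 38/229 → 55/229
merge 40/229 + 41/229 → 81/229
merge 46/229 + 47/229 → 93/229
merge 55/229 + 81/229 → 136/229
merge 93/229 + 136/229 → 1
L = 9/229 + 17/229 + 55/229 + 81/229 + 93/229 + 136/229 + 1 = 620/229 ≈ 2.707 bits/symbol.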